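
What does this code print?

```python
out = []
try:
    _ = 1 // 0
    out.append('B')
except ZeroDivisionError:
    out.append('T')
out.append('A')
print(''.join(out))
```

Execution trace: 'T' (except ZeroDivisionError) → 'A' (after the try/except). Output: TA

Answer: TA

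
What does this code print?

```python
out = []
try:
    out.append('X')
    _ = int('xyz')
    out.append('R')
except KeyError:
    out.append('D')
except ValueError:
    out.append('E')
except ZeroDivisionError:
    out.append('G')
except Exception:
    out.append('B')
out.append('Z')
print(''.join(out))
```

Execution trace: 'X' (try body) → 'E' (except ValueError) → 'Z' (after the try/except). Output: XEZ

Answer: XEZ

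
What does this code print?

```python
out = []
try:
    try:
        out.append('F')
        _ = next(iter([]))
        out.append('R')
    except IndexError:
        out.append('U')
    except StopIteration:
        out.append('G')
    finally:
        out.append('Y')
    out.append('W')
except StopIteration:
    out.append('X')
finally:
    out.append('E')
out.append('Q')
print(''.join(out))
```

Execution trace: 'F' (inner try body) → 'G' (inner except StopIteration) → 'Y' (inner finally) → 'W' (try body, no exception) → 'E' (finally) → 'Q' (after the try/except). Output: FGYWEQ

Answer: FGYWEQ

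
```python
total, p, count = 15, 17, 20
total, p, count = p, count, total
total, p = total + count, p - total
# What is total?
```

Trace:
`total, p, count = 15, 17, 20` → total = 15; p = 17; count = 20
`total, p, count = p, count, total` → total = 17; p = 20; count = 15
`total, p = total + count, p - total` → total = 32; p = 3
So total = 32

Answer: 32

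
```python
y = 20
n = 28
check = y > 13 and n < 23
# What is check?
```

Trace:
`y = 20` → y = 20
`n = 28` → n = 28
`check = y > 13 and n < 23` → check = False
So check = False

Answer: False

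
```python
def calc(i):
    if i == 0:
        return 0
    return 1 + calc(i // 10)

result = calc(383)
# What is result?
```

Count of digits of 383: 3

Answer: 3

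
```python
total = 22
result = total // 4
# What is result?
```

Trace:
`total = 22` → total = 22
`result = total // 4` → result = 5
So result = 5

Answer: 5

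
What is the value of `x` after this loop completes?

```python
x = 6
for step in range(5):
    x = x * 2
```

Multiply by 2, 5 times: 6 * 2^5 = 192
`x` takes the values: 6 → 12 → 24 → 48 → 96 → 192

Answer: 192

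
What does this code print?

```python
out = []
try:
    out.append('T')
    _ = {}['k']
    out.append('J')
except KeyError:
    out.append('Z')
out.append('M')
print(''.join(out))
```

Execution trace: 'T' (try body) → 'Z' (except KeyError) → 'M' (after the try/except). Output: TZM

Answer: TZM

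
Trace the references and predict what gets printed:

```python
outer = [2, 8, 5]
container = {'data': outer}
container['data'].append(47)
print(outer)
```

Key concept: dict holds reference to list.
Step by step:
`outer = [2, 8, 5]` → outer = [2, 8, 5]
`container = {'data': outer}` → container = {'data': [2, 8, 5]}
`container['data'].append(47)` → outer = [2, 8, 5, 47]; container = {'data': [2, 8, 5, 47]}
`print(outer)` → prints [2, 8, 5, 47]

Answer: [2, 8, 5, 47]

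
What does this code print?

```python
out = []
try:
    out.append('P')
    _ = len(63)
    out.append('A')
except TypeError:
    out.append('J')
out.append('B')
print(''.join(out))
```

Execution trace: 'P' (try body) → 'J' (except TypeError) → 'B' (after the try/except). Output: PJB

Answer: PJB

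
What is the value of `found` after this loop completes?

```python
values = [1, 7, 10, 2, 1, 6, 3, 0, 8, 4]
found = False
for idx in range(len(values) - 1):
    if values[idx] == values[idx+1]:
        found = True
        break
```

Check consecutive duplicates in [1, 7, 10, 2, 1, 6, 3, 0, 8, 4]
`found` takes the values: False

Answer: False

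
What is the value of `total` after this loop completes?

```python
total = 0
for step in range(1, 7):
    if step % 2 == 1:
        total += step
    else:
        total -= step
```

Add odd, subtract even
`total` takes the values: 0 → 1 → -1 → 2 → -2 → 3 → -3

Answer: -3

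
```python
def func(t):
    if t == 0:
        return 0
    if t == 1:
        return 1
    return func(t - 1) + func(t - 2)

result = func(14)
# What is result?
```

Build up from base cases: func(0)=0, func(1)=1, func(2)=1, func(3)=2, func(4)=3, func(5)=5, func(6)=8, ..., func(14)=377

Answer: 377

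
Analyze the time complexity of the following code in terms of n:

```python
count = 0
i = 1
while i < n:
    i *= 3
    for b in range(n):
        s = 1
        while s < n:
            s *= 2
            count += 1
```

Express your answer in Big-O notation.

Each loop level contributes: log n × n × log n. Multiplying the contributions gives O(n log² n).

Answer: O(n log² n)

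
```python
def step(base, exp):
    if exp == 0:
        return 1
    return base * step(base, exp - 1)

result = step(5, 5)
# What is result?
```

step(5, 5) = 5 * 5 * 5 * 5 * 5 = 3125

Answer: 3125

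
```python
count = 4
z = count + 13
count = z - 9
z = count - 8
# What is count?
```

Trace:
`count = 4` → count = 4
`z = count + 13` → z = 17
`count = z - 9` → count = 8
`z = count - 8` → z = 0
So count = 8

Answer: 8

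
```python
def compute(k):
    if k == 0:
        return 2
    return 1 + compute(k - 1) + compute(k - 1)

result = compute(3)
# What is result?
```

compute(k) = 1 + 2·compute(k-1), compute(0)=2. Closed form: (2+1)·2^3 - 1 = 23.

Answer: 23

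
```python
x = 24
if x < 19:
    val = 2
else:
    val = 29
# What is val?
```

Trace:
`x = 24` → x = 24
`if x < 19: ...` → x < 19 is False, take else branch → val = 29
So val = 29

Answer: 29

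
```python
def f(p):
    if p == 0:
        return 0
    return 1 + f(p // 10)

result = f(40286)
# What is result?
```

Count of digits of 40286: 5

Answer: 5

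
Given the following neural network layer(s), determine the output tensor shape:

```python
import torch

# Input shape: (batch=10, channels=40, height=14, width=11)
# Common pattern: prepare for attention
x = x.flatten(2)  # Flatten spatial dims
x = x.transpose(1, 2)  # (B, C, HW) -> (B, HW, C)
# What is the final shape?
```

Input: (10, 40, 14, 11) -> after flatten(2): (10, 40, 154) -> Output: (10, 154, 40)

Answer: (10, 154, 40)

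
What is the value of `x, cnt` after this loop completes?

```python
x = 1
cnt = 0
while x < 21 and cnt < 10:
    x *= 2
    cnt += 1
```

Double until >= 21 or 10 iterations
`x, cnt` takes the values: (1, 0) → (2, 0) → (2, 1) → (4, 1) → (4, 2) → (8, 2) → (8, 3) → (16, 3) → (16, 4) → (32, 4) → (32, 5)

Answer: 32, 5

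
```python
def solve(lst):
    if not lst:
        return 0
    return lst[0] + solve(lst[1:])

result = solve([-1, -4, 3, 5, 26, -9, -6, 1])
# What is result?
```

(-1) + (-4) + 3 + 5 + 26 + (-9) + (-6) + 1 + 0 = 15

Answer: 15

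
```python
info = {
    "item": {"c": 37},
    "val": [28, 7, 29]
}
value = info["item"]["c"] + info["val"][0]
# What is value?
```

Trace:
`info = { ...` → info = {'item': {'c': 37}, 'val': [28, 7, 29]}
`value = info["item"]["c"] + info["val"][0]` → value = 65
So value = 65

Answer: 65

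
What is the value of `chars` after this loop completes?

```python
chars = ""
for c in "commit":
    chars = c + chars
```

Reverse 'commit'
`chars` takes the values: "" → "c" → "oc" → "moc" → "mmoc" → "immoc" → "timmoc"

Answer: "timmoc"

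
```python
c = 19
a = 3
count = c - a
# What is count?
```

Trace:
`c = 19` → c = 19
`a = 3` → a = 3
`count = c - a` → count = 16
So count = 16

Answer: 16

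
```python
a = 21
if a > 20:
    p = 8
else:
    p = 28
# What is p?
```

Trace:
`a = 21` → a = 21
`if a > 20: ...` → a > 20 is True → p = 8
So p = 8

Answer: 8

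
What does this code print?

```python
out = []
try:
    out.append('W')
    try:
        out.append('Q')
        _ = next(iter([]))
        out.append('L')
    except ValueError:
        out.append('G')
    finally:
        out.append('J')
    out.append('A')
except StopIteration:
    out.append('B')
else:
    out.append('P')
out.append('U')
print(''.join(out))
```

Execution trace: 'W' (try body) → 'Q' (inner try body) → 'J' (inner finally) → 'B' (except StopIteration) → 'U' (after the try/except). Output: WQJBU

Answer: WQJBU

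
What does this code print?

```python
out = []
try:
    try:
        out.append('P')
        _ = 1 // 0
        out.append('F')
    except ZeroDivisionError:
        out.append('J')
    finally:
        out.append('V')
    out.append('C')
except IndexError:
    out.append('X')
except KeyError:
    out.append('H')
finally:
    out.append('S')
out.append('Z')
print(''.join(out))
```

Execution trace: 'P' (inner try body) → 'J' (inner except ZeroDivisionError) → 'V' (inner finally) → 'C' (try body, no exception) → 'S' (finally) → 'Z' (after the try/except). Output: PJVCSZ

Answer: PJVCSZ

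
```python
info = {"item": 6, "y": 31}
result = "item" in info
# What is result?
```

Trace:
`info = {"item": 6, "y": 31}` → info = {'item': 6, 'y': 31}
`result = "item" in info` → result = True
So result = True

Answer: True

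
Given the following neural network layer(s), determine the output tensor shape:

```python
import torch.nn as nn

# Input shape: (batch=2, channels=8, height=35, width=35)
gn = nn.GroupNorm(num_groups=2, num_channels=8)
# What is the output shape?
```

Input: (2, 8, 35, 35) -> Output: (2, 8, 35, 35)

Answer: (2, 8, 35, 35)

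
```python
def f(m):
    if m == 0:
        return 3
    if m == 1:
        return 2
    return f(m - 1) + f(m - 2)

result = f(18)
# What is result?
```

Build up from base cases: f(0)=3, f(1)=2, f(2)=5, f(3)=7, f(4)=12, f(5)=19, f(6)=31, ..., f(18)=9959

Answer: 9959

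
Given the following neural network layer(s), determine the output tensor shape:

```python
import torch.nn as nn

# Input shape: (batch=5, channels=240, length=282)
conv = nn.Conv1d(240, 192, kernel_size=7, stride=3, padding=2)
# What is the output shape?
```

Input: (5, 240, 282) -> Output: (5, 192, 94)

Answer: (5, 192, 94)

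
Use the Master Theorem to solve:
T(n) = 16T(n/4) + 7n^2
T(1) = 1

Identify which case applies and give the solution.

a=16, b=4, f(n)=7n^2. log_4(16) = 2. Since c=2 = 2, Case 2 applies: T(n) = Θ(n^log_b(a) · log n) = O(n^2 log n).

Answer: O(n^2 log n) - Case 2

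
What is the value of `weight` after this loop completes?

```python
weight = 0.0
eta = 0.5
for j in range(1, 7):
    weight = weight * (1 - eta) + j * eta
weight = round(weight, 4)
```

Moving average with lr=0.5
`weight` takes the values: 0.0 → 0.5 → 1.25 → 2.125 → 3.0625 → 4.03125 → 5.015625 → 5.0156

Answer: 5.0156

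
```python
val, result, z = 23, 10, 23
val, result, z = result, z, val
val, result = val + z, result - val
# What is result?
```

Trace:
`val, result, z = 23, 10, 23` → val = 23; result = 10; z = 23
`val, result, z = result, z, val` → val = 10; result = 23; z = 23
`val, result = val + z, result - val` → val = 33; result = 13
So result = 13

Answer: 13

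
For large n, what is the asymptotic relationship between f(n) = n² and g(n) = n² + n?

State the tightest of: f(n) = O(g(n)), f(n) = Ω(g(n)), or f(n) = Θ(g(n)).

n² vs n² + n: f(n) = Θ(g(n)) — they are asymptotically equivalent (lower-order n term is dominated).

Answer: f(n) = Θ(g(n)) — they are asymptotically equivalent (lower-order n term is dominated).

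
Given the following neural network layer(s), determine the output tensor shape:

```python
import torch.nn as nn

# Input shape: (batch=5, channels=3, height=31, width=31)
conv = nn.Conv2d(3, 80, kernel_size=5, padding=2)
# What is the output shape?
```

Input: (5, 3, 31, 31) -> Output: (5, 80, 31, 31)

Answer: (5, 80, 31, 31)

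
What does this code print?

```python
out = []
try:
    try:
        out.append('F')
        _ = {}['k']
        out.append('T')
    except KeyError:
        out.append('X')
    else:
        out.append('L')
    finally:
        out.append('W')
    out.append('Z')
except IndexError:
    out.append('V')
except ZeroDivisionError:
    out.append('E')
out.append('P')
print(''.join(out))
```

Execution trace: 'F' (inner try body) → 'X' (inner except KeyError) → 'W' (inner finally) → 'Z' (try body, no exception) → 'P' (after the try/except). Output: FXWZP

Answer: FXWZP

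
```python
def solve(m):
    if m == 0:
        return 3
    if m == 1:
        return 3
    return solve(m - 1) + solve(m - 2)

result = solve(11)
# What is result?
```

Build up from base cases: solve(0)=3, solve(1)=3, solve(2)=6, solve(3)=9, solve(4)=15, solve(5)=24, solve(6)=39, ..., solve(11)=432

Answer: 432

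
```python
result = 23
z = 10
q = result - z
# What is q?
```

Trace:
`result = 23` → result = 23
`z = 10` → z = 10
`q = result - z` → q = 13
So q = 13

Answer: 13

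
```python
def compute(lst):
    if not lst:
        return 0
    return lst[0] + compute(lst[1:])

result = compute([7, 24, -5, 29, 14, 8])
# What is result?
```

7 + 24 + (-5) + 29 + 14 + 8 + 0 = 77

Answer: 77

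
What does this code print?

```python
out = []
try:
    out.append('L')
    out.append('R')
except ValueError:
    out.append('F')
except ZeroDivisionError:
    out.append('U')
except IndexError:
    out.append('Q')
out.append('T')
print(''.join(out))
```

Execution trace: 'L' (try body) → 'R' (try body, no exception) → 'T' (after the try/except). Output: LRT

Answer: LRT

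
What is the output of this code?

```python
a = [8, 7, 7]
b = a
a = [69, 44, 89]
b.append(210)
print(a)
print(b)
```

Key concept: rebinding vs mutation: a is rebound to a new list, b still points at the original.
Step by step:
`a = [8, 7, 7]` → a = [8, 7, 7]
`b = a` → b = [8, 7, 7] (same object as a)
`a = [69, 44, 89]` → a = [69, 44, 89]
`b.append(210)` → b = [8, 7, 7, 210]
`print(a)` → prints [69, 44, 89]
`print(b)` → prints [8, 7, 7, 210]

Answer:
[69, 44, 89]
[8, 7, 7, 210]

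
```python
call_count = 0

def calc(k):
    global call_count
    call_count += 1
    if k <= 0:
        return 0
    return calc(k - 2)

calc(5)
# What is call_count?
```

Linear recursion stepping by 2: 4 calls from k=5 down to ≤0.

Answer: 4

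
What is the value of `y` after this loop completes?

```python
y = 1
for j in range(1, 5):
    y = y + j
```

Start at 1, add 1 through 4
`y` takes the values: 1 → 2 → 4 → 7 → 11

Answer: 11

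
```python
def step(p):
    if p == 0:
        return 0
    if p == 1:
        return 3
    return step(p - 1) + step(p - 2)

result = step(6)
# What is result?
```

Build up from base cases: step(0)=0, step(1)=3, step(2)=3, step(3)=6, step(4)=9, step(5)=15, step(6)=24

Answer: 24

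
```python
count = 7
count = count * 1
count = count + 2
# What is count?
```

Trace:
`count = 7` → count = 7
`count = count * 1` → count = 7
`count = count + 2` → count = 9
So count = 9

Answer: 9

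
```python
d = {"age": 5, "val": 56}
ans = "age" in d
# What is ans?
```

Trace:
`d = {"age": 5, "val": 56}` → d = {'age': 5, 'val': 56}
`ans = "age" in d` → ans = True
So ans = True

Answer: True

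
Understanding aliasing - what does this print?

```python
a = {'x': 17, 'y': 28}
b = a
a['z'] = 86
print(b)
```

Key concept: dict aliasing.
Step by step:
`a = {'x': 17, 'y': 28}` → a = {'x': 17, 'y': 28}
`b = a` → b = {'x': 17, 'y': 28} (same object as a)
`a['z'] = 86` → a = {'x': 17, 'y': 28, 'z': 86} (same object as b); b = {'x': 17, 'y': 28, 'z': 86} (same object as a)
`print(b)` → prints {'x': 17, 'y': 28, 'z': 86}

Answer: {'x': 17, 'y': 28, 'z': 86}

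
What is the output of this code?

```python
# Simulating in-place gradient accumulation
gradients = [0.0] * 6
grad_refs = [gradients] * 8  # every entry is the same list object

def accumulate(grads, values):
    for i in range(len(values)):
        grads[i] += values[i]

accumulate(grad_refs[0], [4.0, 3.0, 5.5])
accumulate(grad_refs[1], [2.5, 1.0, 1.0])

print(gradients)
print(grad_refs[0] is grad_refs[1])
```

Key concept: gradient accumulation aliasing.
Step by step:
`gradients = [0.0] * 6` → gradients = [0.0, 0.0, 0.0, 0.0, 0.0, 0.0]
`grad_refs = [gradients] * 8` → grad_refs = [[0.0, 0.0, 0.0, 0.0, 0.0, 0.0], [0.0, 0.0, 0.0, 0.0, 0.0, 0.0], [0.0, 0.0, 0.0, 0.0, 0.0, 0.0], [0.0, 0.0, 0.0, 0.0, 0.0, 0.0], [0.0, 0.0, 0.0, 0.0, 0.0, 0.0], [0.0, 0.0, 0.0, 0.0, 0.0, 0.0], [0.0, 0.0, 0.0, 0.0, 0.0, 0.0], [0.0, 0.0, 0.0, 0.0, 0.0, 0.0]]
`accumulate(grad_refs[0], [4.0, 3.0, 5.5])` → gradients = [4.0, 3.0, 5.5, 0.0, 0.0, 0.0]; grad_refs = [[4.0, 3.0, 5.5, 0.0, 0.0, 0.0], [4.0, 3.0, 5.5, 0.0, 0.0, 0.0], [4.0, 3.0, 5.5, 0.0, 0.0, 0.0], [4.0, 3.0, 5.5, 0.0, 0.0, 0.0], [4.0, 3.0, 5.5, 0.0, 0.0, 0.0], [4.0, 3.0, 5.5, 0.0, 0.0, 0.0], [4.0, 3.0, 5.5, 0.0, 0.0, 0.0], [4.0, 3.0, 5.5, 0.0, 0.0, 0.0]]
`accumulate(grad_refs[1], [2.5, 1.0, 1.0])` → gradients = [6.5, 4.0, 6.5, 0.0, 0.0, 0.0]; grad_refs = [[6.5, 4.0, 6.5, 0.0, 0.0, 0.0], [6.5, 4.0, 6.5, 0.0, 0.0, 0.0], [6.5, 4.0, 6.5, 0.0, 0.0, 0.0], [6.5, 4.0, 6.5, 0.0, 0.0, 0.0], [6.5, 4.0, 6.5, 0.0, 0.0, 0.0], [6.5, 4.0, 6.5, 0.0, 0.0, 0.0], [6.5, 4.0, 6.5, 0.0, 0.0, 0.0], [6.5, 4.0, 6.5, 0.0, 0.0, 0.0]]
`print(gradients)` → prints [6.5, 4.0, 6.5, 0.0, 0.0, 0.0]
`print(grad_refs[0] is grad_refs[1])` → prints True

Answer:
[6.5, 4.0, 6.5, 0.0, 0.0, 0.0]
True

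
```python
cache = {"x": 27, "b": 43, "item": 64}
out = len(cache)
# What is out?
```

Trace:
`cache = {"x": 27, "b": 43, "item": 64}` → cache = {'x': 27, 'b': 43, 'item': 64}
`out = len(cache)` → out = 3
So out = 3

Answer: 3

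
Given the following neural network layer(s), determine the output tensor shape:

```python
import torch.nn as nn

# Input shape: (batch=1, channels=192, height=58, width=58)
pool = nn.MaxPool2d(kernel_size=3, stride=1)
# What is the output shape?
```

Input: (1, 192, 58, 58) -> Output: (1, 192, 56, 56)

Answer: (1, 192, 56, 56)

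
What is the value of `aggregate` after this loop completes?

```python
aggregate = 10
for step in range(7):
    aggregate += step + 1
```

Start at 10, add 1 to 7 = 38
`aggregate` takes the values: 10 → 11 → 13 → 16 → 20 → 25 → 31 → 38

Answer: 38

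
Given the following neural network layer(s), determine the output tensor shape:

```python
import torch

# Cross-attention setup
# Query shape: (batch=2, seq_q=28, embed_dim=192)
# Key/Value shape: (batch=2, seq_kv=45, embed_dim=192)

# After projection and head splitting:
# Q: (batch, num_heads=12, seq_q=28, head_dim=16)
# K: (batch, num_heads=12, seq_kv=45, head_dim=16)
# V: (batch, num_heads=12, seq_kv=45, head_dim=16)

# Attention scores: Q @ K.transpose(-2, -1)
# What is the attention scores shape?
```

Input: (2, 28, 192) -> Output: (2, 12, 28, 45)

Answer: (2, 12, 28, 45)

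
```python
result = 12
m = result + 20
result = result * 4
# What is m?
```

Trace:
`result = 12` → result = 12
`m = result + 20` → m = 32
`result = result * 4` → result = 48
So m = 32

Answer: 32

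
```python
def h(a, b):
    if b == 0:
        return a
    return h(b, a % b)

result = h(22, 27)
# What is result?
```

h(22, 27) -> h(27, 22) -> h(22, 5) -> h(5, 2) -> h(2, 1) -> h(1, 0) -> 1

Answer: 1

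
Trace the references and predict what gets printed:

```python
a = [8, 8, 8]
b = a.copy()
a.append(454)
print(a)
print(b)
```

Key concept: list.copy() creates independent copy.
Step by step:
`a = [8, 8, 8]` → a = [8, 8, 8]
`b = a.copy()` → b = [8, 8, 8]
`a.append(454)` → a = [8, 8, 8, 454]
`print(a)` → prints [8, 8, 8, 454]
`print(b)` → prints [8, 8, 8]

Answer:
[8, 8, 8, 454]
[8, 8, 8]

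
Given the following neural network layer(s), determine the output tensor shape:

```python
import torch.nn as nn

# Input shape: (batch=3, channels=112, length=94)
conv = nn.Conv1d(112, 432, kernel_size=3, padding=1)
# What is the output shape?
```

Input: (3, 112, 94) -> Output: (3, 432, 94)

Answer: (3, 432, 94)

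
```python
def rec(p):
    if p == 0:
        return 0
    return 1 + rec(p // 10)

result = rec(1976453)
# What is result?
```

Count of digits of 1976453: 7

Answer: 7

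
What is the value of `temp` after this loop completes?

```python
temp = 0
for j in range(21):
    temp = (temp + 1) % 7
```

Increment mod 7, 21 times = 0
`temp` takes the values: 0 → 1 → 2 → 3 → 4 → 5 → 6 → 0 → 1 → 2 → 3 → 4 → 5 → 6 → 0 → 1 → 2 → 3 → 4 → 5 → 6 → 0

Answer: 0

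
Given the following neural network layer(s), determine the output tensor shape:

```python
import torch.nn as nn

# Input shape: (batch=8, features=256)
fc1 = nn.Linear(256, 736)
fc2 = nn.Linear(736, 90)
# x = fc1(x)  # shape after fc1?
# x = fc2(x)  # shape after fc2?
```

Input: (8, 256) -> after fc1: (8, 736) -> Output: (8, 90)

Answer: (8, 90)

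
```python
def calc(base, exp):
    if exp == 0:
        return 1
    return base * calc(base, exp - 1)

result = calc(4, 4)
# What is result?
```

calc(4, 4) = 4 * 4 * 4 * 4 = 256

Answer: 256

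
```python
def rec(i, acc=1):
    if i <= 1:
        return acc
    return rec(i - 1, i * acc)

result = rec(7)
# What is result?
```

Accumulator trace (n, acc): (7, 1) -> (6, 7) -> (5, 42) -> (4, 210) -> (3, 840) -> (2, 2520) -> (1, 5040) -> return 5040

Answer: 5040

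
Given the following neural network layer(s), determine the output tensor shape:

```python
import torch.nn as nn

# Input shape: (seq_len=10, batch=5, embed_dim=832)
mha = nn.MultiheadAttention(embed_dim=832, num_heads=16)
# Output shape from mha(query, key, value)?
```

Input: (10, 5, 832) -> Output: (10, 5, 832)

Answer: (10, 5, 832)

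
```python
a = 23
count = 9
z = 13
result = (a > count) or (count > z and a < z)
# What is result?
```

Trace:
`a = 23` → a = 23
`count = 9` → count = 9
`z = 13` → z = 13
`result = (a > count) or (count > z and a < z)` → result = True
So result = True

Answer: True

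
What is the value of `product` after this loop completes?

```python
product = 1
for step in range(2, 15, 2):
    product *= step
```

Product of even numbers 2 to 14
`product` takes the values: 1 → 2 → 8 → 48 → 384 → 3840 → 46080 → 645120

Answer: 645120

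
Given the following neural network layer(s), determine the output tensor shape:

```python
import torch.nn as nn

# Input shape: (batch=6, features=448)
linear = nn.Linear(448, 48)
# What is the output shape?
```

Input: (6, 448) -> Output: (6, 48)

Answer: (6, 48)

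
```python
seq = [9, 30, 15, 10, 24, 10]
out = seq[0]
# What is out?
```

Trace:
`seq = [9, 30, 15, 10, 24, 10]` → seq = [9, 30, 15, 10, 24, 10]
`out = seq[0]` → out = 9
So out = 9

Answer: 9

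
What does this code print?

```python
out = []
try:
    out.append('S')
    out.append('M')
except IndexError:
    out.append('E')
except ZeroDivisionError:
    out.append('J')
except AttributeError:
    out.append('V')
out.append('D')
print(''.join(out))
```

Execution trace: 'S' (try body) → 'M' (try body, no exception) → 'D' (after the try/except). Output: SMD

Answer: SMD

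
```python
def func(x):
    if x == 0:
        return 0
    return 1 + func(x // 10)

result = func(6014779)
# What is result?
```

Count of digits of 6014779: 7

Answer: 7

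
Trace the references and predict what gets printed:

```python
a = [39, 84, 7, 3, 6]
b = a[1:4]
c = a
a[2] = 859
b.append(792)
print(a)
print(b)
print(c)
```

Key concept: slice vs alias.
Step by step:
`a = [39, 84, 7, 3, 6]` → a = [39, 84, 7, 3, 6]
`b = a[1:4]` → b = [84, 7, 3]
`c = a` → c = [39, 84, 7, 3, 6] (same object as a)
`a[2] = 859` → a = [39, 84, 859, 3, 6] (same object as c); c = [39, 84, 859, 3, 6] (same object as a)
`b.append(792)` → b = [84, 7, 3, 792]
`print(a)` → prints [39, 84, 859, 3, 6]
`print(b)` → prints [84, 7, 3, 792]
`print(c)` → prints [39, 84, 859, 3, 6]

Answer:
[39, 84, 859, 3, 6]
[84, 7, 3, 792]
[39, 84, 859, 3, 6]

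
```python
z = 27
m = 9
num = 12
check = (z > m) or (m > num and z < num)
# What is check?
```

Trace:
`z = 27` → z = 27
`m = 9` → m = 9
`num = 12` → num = 12
`check = (z > m) or (m > num and z < num)` → check = True
So check = True

Answer: True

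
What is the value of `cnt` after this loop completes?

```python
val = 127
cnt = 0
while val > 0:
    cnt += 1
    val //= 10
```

Count digits by repeated division by 10
`cnt` takes the values: 0 → 1 → 2 → 3

Answer: 3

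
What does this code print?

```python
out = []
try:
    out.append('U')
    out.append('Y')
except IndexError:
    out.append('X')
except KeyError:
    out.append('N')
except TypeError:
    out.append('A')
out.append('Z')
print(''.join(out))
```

Execution trace: 'U' (try body) → 'Y' (try body, no exception) → 'Z' (after the try/except). Output: UYZ

Answer: UYZ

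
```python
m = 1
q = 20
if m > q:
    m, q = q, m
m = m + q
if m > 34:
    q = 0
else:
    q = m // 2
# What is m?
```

Trace:
`m = 1` → m = 1
`q = 20` → q = 20
`if m > q: ...` → m > q is False → no variable changes
`m = m + q` → m = 21
`if m > 34: ...` → m > 34 is False, take else branch → q = 10
So m = 21

Answer: 21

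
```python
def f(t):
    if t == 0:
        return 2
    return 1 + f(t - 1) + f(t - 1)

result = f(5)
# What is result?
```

f(t) = 1 + 2·f(t-1), f(0)=2. Closed form: (2+1)·2^5 - 1 = 95.

Answer: 95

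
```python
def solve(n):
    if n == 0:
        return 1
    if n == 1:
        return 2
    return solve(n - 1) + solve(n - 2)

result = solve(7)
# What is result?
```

Build up from base cases: solve(0)=1, solve(1)=2, solve(2)=3, solve(3)=5, solve(4)=8, solve(5)=13, solve(6)=21, ..., solve(7)=34

Answer: 34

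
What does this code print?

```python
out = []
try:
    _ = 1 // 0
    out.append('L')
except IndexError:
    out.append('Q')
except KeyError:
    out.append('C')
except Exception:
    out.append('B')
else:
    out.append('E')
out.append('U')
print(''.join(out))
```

Execution trace: 'B' (except Exception) → 'U' (after the try/except). Output: BU

Answer: BU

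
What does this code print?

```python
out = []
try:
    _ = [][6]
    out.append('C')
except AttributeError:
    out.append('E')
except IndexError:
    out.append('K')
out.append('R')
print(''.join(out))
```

Execution trace: 'K' (except IndexError) → 'R' (after the try/except). Output: KR

Answer: KR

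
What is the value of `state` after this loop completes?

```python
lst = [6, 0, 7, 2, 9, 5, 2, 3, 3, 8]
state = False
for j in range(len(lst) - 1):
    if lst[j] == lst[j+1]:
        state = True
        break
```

Check consecutive duplicates in [6, 0, 7, 2, 9, 5, 2, 3, 3, 8]
`state` takes the values: False → True

Answer: True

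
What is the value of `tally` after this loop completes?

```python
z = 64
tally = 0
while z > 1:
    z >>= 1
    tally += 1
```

Count right shifts until 1
`tally` takes the values: 0 → 1 → 2 → 3 → 4 → 5 → 6

Answer: 6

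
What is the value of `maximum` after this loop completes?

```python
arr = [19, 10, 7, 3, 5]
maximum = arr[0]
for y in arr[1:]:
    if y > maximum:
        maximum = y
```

Maximum of [19, 10, 7, 3, 5]
`maximum` takes the values: 19

Answer: 19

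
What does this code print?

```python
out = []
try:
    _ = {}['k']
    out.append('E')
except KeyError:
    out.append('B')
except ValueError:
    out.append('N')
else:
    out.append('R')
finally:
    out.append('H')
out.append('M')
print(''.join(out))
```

Execution trace: 'B' (except KeyError) → 'H' (finally) → 'M' (after the try/except). Output: BHM

Answer: BHM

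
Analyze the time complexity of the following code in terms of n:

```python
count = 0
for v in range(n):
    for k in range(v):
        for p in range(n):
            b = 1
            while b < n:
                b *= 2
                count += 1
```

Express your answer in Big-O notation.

Each loop level contributes: n × n × n × log n. Multiplying the contributions gives O(n^3 log n).

Answer: O(n^3 log n)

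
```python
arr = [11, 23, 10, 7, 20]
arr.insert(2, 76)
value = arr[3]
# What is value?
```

Trace:
`arr = [11, 23, 10, 7, 20]` → arr = [11, 23, 10, 7, 20]
`arr.insert(2, 76)` → arr = [11, 23, 76, 10, 7, 20]
`value = arr[3]` → value = 10
So value = 10

Answer: 10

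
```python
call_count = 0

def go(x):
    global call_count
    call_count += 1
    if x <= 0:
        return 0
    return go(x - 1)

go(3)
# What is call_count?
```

Linear recursion stepping by 1: 4 calls from x=3 down to ≤0.

Answer: 4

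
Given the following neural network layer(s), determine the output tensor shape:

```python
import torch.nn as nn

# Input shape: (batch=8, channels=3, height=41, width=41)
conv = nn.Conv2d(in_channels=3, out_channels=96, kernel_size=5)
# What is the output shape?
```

Input: (8, 3, 41, 41) -> Output: (8, 96, 37, 37)

Answer: (8, 96, 37, 37)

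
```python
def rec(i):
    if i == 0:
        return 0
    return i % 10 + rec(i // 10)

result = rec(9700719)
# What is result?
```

Sum of digits of 9700719: 9 + 1 + 7 + 0 + 0 + 7 + 9 = 33

Answer: 33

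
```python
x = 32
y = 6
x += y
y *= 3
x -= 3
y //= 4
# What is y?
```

Trace:
`x = 32` → x = 32
`y = 6` → y = 6
`x += y` → x = 38
`y *= 3` → y = 18
`x -= 3` → x = 35
`y //= 4` → y = 4
So y = 4

Answer: 4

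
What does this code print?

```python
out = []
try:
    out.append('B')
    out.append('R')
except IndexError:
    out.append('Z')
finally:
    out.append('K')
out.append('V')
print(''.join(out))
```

Execution trace: 'B' (try body) → 'R' (try body, no exception) → 'K' (finally) → 'V' (after the try/except). Output: BRKV

Answer: BRKV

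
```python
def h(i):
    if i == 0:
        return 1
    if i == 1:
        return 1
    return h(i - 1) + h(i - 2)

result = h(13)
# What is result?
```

Build up from base cases: h(0)=1, h(1)=1, h(2)=2, h(3)=3, h(4)=5, h(5)=8, h(6)=13, ..., h(13)=377

Answer: 377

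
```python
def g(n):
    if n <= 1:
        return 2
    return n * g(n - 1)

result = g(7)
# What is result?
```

g(7) = 7 * 6 * 5 * 4 * 3 * 2 * 2 = 10080

Answer: 10080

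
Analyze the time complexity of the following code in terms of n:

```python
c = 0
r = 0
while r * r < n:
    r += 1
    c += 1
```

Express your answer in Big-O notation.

Each loop level contributes: √n. Multiplying the contributions gives O(√n).

Answer: O(√n)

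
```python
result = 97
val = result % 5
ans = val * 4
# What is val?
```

Trace:
`result = 97` → result = 97
`val = result % 5` → val = 2
`ans = val * 4` → ans = 8
So val = 2

Answer: 2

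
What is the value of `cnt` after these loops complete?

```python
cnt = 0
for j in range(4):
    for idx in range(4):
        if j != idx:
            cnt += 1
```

4² - 4 (exclude diagonal)
`cnt` takes the values: 0 → 1 → 2 → 3 → 4 → 5 → 6 → 7 → 8 → 9 → 10 → 11 → 12

Answer: 12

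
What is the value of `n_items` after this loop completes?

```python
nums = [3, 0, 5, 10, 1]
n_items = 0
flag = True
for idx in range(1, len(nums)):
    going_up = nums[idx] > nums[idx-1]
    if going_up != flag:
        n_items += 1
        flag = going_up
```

Count direction changes in [3, 0, 5, 10, 1]
`n_items` takes the values: 0 → 1 → 2 → 3

Answer: 3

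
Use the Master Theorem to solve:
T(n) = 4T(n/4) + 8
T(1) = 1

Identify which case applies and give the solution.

a=4, b=4, f(n)=8. log_4(4) = 1. Since c=0 < 1, Case 1 applies: T(n) = Θ(n^log_b(a)) = O(n).

Answer: O(n) - Case 1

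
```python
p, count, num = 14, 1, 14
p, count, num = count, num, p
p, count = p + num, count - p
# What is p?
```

Trace:
`p, count, num = 14, 1, 14` → p = 14; count = 1; num = 14
`p, count, num = count, num, p` → p = 1; count = 14; num = 14
`p, count = p + num, count - p` → p = 15; count = 13
So p = 15

Answer: 15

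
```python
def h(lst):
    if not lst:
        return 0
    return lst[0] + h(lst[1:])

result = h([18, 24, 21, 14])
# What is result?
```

18 + 24 + 21 + 14 + 0 = 77

Answer: 77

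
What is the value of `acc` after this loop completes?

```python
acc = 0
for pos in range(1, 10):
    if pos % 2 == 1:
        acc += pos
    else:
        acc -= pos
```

Add odd, subtract even
`acc` takes the values: 0 → 1 → -1 → 2 → -2 → 3 → -3 → 4 → -4 → 5

Answer: 5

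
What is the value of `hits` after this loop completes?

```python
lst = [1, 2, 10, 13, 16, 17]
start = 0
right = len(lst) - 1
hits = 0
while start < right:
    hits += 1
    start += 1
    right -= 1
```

Iterations until pointers meet (list length 6)
`hits` takes the values: 0 → 1 → 2 → 3

Answer: 3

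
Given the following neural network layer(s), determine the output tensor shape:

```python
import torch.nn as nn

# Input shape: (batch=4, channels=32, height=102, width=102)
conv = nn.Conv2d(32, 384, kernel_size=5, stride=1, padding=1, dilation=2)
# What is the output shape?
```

Input: (4, 32, 102, 102) -> Output: (4, 384, 96, 96)

Answer: (4, 384, 96, 96)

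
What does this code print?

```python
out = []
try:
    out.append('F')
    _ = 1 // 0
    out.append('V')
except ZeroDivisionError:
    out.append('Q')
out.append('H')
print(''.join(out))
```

Execution trace: 'F' (try body) → 'Q' (except ZeroDivisionError) → 'H' (after the try/except). Output: FQH

Answer: FQH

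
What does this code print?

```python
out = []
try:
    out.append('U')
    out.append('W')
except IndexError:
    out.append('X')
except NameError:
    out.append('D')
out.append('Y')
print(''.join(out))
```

Execution trace: 'U' (try body) → 'W' (try body, no exception) → 'Y' (after the try/except). Output: UWY

Answer: UWY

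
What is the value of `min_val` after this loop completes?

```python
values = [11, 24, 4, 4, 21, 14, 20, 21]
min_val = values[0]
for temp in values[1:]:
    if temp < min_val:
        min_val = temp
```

Minimum of [11, 24, 4, 4, 21, 14, 20, 21]
`min_val` takes the values: 11 → 4

Answer: 4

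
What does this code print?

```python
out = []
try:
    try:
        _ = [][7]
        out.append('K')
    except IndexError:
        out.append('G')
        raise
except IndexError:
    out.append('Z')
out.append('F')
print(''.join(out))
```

Execution trace: 'G' (except IndexError) → 'Z' (outer except IndexError) → 'F' (after the try/except). Output: GZF

Answer: GZF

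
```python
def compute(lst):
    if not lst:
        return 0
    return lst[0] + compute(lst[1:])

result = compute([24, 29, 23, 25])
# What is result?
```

24 + 29 + 23 + 25 + 0 = 101

Answer: 101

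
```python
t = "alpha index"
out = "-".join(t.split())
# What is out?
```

Trace:
`t = "alpha index"` → t = 'alpha index'
`out = "-".join(t.split())` → out = 'alpha-index'
So out = 'alpha-index'

Answer: 'alpha-index'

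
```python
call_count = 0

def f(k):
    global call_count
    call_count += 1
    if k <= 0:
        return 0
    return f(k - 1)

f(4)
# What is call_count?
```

Linear recursion stepping by 1: 5 calls from k=4 down to ≤0.

Answer: 5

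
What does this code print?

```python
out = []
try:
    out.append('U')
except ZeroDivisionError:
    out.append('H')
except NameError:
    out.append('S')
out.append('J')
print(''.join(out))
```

Execution trace: 'U' (try body, no exception) → 'J' (after the try/except). Output: UJ

Answer: UJ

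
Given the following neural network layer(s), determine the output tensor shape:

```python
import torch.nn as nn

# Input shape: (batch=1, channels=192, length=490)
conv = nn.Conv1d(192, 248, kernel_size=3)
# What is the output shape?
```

Input: (1, 192, 490) -> Output: (1, 248, 488)

Answer: (1, 248, 488)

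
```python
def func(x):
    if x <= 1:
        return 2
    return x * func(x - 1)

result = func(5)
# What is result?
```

func(5) = 5 * 4 * 3 * 2 * 2 = 240

Answer: 240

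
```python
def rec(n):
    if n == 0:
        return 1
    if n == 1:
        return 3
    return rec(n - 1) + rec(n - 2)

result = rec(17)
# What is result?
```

Build up from base cases: rec(0)=1, rec(1)=3, rec(2)=4, rec(3)=7, rec(4)=11, rec(5)=18, rec(6)=29, ..., rec(17)=5778

Answer: 5778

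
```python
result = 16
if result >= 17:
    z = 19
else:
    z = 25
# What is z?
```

Trace:
`result = 16` → result = 16
`if result >= 17: ...` → result >= 17 is False, take else branch → z = 25
So z = 25

Answer: 25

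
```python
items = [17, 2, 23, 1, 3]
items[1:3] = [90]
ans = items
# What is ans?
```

Trace:
`items = [17, 2, 23, 1, 3]` → items = [17, 2, 23, 1, 3]
`items[1:3] = [90]` → items = [17, 90, 1, 3]
`ans = items` → ans = [17, 90, 1, 3]
So ans = [17, 90, 1, 3]

Answer: [17, 90, 1, 3]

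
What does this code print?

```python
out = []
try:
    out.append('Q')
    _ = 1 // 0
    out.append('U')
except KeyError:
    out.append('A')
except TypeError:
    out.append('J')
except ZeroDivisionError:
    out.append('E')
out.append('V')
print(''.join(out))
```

Execution trace: 'Q' (try body) → 'E' (except ZeroDivisionError) → 'V' (after the try/except). Output: QEV

Answer: QEV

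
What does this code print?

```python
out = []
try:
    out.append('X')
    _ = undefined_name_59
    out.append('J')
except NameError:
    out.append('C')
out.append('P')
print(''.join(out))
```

Execution trace: 'X' (try body) → 'C' (except NameError) → 'P' (after the try/except). Output: XCP

Answer: XCP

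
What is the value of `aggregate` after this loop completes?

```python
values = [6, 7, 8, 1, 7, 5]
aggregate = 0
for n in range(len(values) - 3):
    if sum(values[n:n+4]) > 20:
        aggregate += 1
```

Count windows with sum > 20
`aggregate` takes the values: 0 → 1 → 2 → 3

Answer: 3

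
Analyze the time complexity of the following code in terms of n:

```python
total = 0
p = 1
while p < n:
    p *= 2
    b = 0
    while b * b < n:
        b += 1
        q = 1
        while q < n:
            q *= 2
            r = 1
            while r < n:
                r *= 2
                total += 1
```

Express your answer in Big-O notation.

Each loop level contributes: log n × √n × log n × log n. Multiplying the contributions gives O(√n log^3 n).

Answer: O(√n log^3 n)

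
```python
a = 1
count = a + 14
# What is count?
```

Trace:
`a = 1` → a = 1
`count = a + 14` → count = 15
So count = 15

Answer: 15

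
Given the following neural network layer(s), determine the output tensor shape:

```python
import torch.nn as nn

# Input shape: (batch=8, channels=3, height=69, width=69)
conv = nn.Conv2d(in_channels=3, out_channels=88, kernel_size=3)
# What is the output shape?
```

Input: (8, 3, 69, 69) -> Output: (8, 88, 67, 67)

Answer: (8, 88, 67, 67)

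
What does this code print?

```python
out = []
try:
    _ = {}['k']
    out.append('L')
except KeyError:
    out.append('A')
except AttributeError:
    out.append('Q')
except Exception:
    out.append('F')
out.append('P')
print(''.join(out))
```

Execution trace: 'A' (except KeyError) → 'P' (after the try/except). Output: AP

Answer: AP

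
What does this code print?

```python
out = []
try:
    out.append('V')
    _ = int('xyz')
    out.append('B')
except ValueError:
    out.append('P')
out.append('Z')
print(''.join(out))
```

Execution trace: 'V' (try body) → 'P' (except ValueError) → 'Z' (after the try/except). Output: VPZ

Answer: VPZ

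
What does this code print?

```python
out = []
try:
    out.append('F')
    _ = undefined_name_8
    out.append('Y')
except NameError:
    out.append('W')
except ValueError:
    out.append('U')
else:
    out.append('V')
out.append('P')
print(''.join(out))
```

Execution trace: 'F' (try body) → 'W' (except NameError) → 'P' (after the try/except). Output: FWP

Answer: FWP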